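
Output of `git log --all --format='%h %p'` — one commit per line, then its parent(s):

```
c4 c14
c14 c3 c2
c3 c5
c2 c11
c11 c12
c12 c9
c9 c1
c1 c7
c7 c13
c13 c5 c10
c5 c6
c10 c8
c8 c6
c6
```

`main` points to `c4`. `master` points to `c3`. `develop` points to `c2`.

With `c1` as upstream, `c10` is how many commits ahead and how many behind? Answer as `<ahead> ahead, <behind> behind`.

0 ahead, 4 behind

Reachable from c10: {c10, c6, c8}.
Reachable from c1: {c1, c10, c13, c5, c6, c7, c8}.
Only in c10's history (ahead): {} — 0.
Only in c1's history (behind): {c1, c13, c5, c7} — 4.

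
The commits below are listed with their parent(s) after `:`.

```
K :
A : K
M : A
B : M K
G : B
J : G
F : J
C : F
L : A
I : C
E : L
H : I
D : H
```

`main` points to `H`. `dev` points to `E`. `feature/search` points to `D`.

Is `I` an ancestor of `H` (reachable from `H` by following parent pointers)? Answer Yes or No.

Yes

Ancestors of H (commits reachable by following parents): {A, B, C, F, G, H, I, J, K, M}.
I is in that set, so it is an ancestor of H.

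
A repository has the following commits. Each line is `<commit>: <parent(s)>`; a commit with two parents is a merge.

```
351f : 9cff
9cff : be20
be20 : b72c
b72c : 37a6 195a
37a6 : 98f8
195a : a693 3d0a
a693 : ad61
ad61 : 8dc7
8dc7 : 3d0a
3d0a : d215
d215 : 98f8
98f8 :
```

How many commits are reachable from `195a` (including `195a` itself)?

Walking parent pointers from 195a: reachable set = {195a, 3d0a, 8dc7, 98f8, a693, ad61, d215}.
That is 7 commits.

7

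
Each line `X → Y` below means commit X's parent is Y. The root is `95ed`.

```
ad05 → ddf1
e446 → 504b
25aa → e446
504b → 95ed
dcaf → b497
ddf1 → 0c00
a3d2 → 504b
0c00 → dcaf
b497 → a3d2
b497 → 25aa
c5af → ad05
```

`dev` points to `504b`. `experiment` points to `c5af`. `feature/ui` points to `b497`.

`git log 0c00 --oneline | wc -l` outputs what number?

Walking parent pointers from 0c00: reachable set = {0c00, 25aa, 504b, 95ed, a3d2, b497, dcaf, e446}.
That is 8 commits.

8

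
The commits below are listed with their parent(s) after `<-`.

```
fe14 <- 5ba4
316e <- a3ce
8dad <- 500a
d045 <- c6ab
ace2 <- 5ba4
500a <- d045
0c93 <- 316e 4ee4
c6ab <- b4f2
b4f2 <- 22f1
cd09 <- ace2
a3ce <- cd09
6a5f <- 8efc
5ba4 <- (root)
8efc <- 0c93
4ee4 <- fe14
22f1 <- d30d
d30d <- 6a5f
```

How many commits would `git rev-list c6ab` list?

14

Walking parent pointers from c6ab: reachable set = {0c93, 22f1, 316e, 4ee4, 5ba4, 6a5f, 8efc, a3ce, ace2, b4f2, c6ab, cd09, d30d, fe14}.
That is 14 commits.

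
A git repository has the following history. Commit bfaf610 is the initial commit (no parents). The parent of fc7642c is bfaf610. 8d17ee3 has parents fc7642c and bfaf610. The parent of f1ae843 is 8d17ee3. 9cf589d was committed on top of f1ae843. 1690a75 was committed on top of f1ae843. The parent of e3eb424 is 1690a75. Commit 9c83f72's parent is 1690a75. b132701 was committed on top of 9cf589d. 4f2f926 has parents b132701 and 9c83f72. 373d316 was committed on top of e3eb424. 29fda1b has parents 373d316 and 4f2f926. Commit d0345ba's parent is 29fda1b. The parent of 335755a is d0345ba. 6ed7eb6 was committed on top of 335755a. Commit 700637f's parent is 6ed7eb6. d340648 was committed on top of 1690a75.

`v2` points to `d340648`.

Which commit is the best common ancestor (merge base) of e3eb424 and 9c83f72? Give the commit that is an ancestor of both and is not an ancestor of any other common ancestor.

1690a75

Ancestors of e3eb424: {1690a75, 8d17ee3, bfaf610, e3eb424, f1ae843, fc7642c}.
Ancestors of 9c83f72: {1690a75, 8d17ee3, 9c83f72, bfaf610, f1ae843, fc7642c}.
Common ancestors: {1690a75, 8d17ee3, bfaf610, f1ae843, fc7642c}.
Among these, 1690a75 is not an ancestor of any other common ancestor — it is the merge base.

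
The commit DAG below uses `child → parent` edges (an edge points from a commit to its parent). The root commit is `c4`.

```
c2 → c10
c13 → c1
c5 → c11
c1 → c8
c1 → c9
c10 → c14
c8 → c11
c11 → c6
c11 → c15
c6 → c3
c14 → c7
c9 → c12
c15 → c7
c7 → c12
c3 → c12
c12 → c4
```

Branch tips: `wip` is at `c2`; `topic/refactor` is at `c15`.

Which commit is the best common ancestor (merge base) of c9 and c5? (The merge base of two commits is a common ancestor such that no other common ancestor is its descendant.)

Ancestors of c9: {c12, c4, c9}.
Ancestors of c5: {c11, c12, c15, c3, c4, c5, c6, c7}.
Common ancestors: {c12, c4}.
Among these, c12 is not an ancestor of any other common ancestor — it is the merge base.

c12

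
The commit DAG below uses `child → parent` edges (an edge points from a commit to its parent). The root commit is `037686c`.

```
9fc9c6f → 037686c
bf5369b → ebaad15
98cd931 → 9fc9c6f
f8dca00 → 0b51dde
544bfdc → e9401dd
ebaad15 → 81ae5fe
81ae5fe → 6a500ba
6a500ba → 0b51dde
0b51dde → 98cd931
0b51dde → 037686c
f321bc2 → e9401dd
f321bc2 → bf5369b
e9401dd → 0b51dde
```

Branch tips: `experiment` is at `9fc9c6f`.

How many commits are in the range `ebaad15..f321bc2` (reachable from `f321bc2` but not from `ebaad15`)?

3

Reachable from f321bc2: {037686c, 0b51dde, 6a500ba, 81ae5fe, 98cd931, 9fc9c6f, bf5369b, e9401dd, ebaad15, f321bc2}.
Reachable from ebaad15: {037686c, 0b51dde, 6a500ba, 81ae5fe, 98cd931, 9fc9c6f, ebaad15}.
In f321bc2's history but not ebaad15's: {bf5369b, e9401dd, f321bc2} — 3 commits.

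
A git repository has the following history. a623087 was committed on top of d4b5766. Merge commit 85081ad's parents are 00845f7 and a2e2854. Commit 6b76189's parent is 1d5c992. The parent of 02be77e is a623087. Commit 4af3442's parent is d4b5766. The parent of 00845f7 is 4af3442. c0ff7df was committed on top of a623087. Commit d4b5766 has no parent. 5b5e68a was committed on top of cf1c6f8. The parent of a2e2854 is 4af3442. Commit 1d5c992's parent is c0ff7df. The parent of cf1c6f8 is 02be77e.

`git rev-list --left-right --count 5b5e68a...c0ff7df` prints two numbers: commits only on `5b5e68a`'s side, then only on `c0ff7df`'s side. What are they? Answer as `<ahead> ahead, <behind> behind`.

3 ahead, 1 behind

Reachable from 5b5e68a: {02be77e, 5b5e68a, a623087, cf1c6f8, d4b5766}.
Reachable from c0ff7df: {a623087, c0ff7df, d4b5766}.
Only in 5b5e68a's history (ahead): {02be77e, 5b5e68a, cf1c6f8} — 3.
Only in c0ff7df's history (behind): {c0ff7df} — 1.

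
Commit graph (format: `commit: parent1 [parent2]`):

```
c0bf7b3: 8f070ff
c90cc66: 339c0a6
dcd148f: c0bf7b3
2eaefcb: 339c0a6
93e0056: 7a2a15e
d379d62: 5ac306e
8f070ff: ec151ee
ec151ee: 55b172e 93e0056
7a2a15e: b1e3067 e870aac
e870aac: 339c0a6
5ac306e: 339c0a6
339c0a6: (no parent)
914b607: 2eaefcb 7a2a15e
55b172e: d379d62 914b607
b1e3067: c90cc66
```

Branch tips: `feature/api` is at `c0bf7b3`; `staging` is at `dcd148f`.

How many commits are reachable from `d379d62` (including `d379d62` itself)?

Walking parent pointers from d379d62: reachable set = {339c0a6, 5ac306e, d379d62}.
That is 3 commits.

3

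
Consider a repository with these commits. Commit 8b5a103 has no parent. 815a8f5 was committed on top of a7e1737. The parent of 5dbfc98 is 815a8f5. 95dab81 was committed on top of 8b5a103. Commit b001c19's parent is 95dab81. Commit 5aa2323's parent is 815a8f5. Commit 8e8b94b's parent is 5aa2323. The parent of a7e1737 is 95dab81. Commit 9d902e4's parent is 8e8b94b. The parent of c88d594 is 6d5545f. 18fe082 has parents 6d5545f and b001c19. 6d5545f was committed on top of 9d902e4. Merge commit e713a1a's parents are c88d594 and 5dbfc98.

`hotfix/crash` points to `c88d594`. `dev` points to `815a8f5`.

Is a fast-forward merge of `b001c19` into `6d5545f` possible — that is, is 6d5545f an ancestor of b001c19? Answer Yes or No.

A fast-forward from 6d5545f to b001c19 is possible iff 6d5545f is an ancestor of b001c19.
Ancestors of b001c19: {8b5a103, 95dab81, b001c19}.
6d5545f is not among them, so fast-forward is not possible.

No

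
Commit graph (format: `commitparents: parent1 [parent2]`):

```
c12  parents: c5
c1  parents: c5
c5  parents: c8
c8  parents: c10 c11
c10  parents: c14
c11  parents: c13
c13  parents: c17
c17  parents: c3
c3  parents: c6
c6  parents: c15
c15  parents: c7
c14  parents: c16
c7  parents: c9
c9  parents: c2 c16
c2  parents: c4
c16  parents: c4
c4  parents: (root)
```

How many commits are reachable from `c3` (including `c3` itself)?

8

Walking parent pointers from c3: reachable set = {c15, c16, c2, c3, c4, c6, c7, c9}.
That is 8 commits.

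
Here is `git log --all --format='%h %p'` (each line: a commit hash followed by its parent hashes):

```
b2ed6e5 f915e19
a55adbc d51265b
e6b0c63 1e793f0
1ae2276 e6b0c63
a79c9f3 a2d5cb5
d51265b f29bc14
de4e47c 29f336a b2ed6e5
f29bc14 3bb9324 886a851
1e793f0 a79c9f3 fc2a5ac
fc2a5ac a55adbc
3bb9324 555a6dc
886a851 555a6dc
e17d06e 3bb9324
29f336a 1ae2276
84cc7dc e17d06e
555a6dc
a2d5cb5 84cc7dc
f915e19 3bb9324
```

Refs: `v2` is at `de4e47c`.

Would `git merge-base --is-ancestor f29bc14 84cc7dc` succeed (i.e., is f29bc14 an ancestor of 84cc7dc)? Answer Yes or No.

No

Ancestors of 84cc7dc: {3bb9324, 555a6dc, 84cc7dc, e17d06e}.
f29bc14 is not in that set, so it is not an ancestor of 84cc7dc.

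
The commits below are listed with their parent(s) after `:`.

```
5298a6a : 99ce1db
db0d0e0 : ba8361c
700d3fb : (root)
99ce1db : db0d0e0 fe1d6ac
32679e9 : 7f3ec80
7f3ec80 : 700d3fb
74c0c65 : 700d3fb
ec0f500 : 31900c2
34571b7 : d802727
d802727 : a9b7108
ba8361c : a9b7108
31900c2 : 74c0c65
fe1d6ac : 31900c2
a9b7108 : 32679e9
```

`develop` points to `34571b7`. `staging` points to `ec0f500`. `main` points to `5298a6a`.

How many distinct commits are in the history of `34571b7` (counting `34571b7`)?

Walking parent pointers from 34571b7: reachable set = {32679e9, 34571b7, 700d3fb, 7f3ec80, a9b7108, d802727}.
That is 6 commits.

6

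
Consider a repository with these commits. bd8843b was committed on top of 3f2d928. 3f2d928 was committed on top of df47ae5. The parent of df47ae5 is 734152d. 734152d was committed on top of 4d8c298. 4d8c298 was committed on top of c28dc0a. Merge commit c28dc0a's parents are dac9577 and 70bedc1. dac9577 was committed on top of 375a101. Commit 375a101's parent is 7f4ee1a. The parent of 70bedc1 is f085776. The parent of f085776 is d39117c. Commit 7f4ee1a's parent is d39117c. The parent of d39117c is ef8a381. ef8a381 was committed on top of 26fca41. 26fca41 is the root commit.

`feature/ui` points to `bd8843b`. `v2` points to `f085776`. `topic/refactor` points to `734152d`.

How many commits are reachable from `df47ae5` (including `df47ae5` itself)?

Walking parent pointers from df47ae5: reachable set = {26fca41, 375a101, 4d8c298, 70bedc1, 734152d, 7f4ee1a, c28dc0a, d39117c, dac9577, df47ae5, ef8a381, f085776}.
That is 12 commits.

12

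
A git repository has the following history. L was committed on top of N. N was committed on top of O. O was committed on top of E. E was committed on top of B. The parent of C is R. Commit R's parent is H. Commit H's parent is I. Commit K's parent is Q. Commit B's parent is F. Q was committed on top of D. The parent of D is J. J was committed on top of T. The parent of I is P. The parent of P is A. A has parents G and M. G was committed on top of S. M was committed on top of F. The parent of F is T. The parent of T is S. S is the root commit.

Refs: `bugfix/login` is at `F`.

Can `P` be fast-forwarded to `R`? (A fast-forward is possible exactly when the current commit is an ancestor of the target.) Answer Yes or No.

A fast-forward from P to R is possible iff P is an ancestor of R.
Ancestors of R: {A, F, G, H, I, M, P, R, S, T}.
P is among them, so fast-forward is possible.

Yes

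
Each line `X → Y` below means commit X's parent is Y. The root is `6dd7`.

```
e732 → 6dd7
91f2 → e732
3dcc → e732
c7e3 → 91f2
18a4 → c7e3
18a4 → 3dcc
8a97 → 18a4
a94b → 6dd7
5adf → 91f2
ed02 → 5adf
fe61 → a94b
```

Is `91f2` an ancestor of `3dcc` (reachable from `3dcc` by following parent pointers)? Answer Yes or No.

Ancestors of 3dcc: {3dcc, 6dd7, e732}.
91f2 is not in that set, so it is not an ancestor of 3dcc.

No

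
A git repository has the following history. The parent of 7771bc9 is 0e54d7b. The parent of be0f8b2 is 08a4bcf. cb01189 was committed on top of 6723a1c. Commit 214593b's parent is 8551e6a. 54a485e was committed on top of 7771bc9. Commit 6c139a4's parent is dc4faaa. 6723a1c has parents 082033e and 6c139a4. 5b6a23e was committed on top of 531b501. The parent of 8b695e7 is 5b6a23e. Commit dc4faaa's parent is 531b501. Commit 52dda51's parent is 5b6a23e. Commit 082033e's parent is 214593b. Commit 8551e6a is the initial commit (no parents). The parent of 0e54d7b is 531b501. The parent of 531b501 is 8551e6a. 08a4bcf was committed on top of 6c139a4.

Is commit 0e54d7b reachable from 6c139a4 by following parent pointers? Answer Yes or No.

Ancestors of 6c139a4: {531b501, 6c139a4, 8551e6a, dc4faaa}.
0e54d7b is not in that set, so it is not an ancestor of 6c139a4.

No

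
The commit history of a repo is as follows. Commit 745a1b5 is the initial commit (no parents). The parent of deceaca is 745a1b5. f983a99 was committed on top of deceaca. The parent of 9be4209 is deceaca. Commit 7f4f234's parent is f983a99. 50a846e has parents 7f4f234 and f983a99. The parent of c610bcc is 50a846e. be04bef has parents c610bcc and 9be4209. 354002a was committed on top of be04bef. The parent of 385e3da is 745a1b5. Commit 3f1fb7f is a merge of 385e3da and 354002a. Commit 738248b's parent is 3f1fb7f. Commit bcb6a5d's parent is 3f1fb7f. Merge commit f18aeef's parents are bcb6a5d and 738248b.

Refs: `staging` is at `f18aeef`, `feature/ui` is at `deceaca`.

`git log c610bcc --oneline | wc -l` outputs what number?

Walking parent pointers from c610bcc: reachable set = {50a846e, 745a1b5, 7f4f234, c610bcc, deceaca, f983a99}.
That is 6 commits.

6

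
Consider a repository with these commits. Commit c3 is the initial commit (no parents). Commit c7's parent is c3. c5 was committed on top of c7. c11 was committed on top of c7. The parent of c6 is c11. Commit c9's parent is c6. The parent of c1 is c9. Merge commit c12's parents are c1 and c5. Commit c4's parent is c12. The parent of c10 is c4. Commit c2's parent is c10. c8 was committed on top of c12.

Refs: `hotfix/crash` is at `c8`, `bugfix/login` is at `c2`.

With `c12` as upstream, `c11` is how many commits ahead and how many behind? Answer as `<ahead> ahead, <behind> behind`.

0 ahead, 5 behind

Reachable from c11: {c11, c3, c7}.
Reachable from c12: {c1, c11, c12, c3, c5, c6, c7, c9}.
Only in c11's history (ahead): {} — 0.
Only in c12's history (behind): {c1, c12, c5, c6, c9} — 5.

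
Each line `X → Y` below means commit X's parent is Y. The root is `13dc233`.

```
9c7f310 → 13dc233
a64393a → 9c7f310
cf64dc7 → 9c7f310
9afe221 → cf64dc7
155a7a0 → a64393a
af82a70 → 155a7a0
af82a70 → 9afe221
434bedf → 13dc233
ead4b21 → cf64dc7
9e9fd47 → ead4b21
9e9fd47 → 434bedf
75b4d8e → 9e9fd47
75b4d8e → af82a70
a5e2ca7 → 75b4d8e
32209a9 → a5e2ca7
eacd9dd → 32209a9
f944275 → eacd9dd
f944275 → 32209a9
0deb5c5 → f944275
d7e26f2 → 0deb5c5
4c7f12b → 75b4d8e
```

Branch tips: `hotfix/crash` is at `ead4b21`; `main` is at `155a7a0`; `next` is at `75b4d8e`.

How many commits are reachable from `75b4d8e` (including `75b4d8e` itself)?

Walking parent pointers from 75b4d8e: reachable set = {13dc233, 155a7a0, 434bedf, 75b4d8e, 9afe221, 9c7f310, 9e9fd47, a64393a, af82a70, cf64dc7, ead4b21}.
That is 11 commits.

11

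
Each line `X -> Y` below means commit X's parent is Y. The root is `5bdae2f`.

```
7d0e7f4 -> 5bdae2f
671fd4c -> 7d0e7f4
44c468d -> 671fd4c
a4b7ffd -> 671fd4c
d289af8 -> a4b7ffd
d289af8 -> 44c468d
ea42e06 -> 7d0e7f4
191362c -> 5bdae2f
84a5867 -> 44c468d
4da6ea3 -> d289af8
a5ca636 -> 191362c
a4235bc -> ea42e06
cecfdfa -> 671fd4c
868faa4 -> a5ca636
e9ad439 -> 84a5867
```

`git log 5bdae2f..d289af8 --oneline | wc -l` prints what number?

Reachable from d289af8: {44c468d, 5bdae2f, 671fd4c, 7d0e7f4, a4b7ffd, d289af8}.
Reachable from 5bdae2f: {5bdae2f}.
In d289af8's history but not 5bdae2f's: {44c468d, 671fd4c, 7d0e7f4, a4b7ffd, d289af8} — 5 commits.

5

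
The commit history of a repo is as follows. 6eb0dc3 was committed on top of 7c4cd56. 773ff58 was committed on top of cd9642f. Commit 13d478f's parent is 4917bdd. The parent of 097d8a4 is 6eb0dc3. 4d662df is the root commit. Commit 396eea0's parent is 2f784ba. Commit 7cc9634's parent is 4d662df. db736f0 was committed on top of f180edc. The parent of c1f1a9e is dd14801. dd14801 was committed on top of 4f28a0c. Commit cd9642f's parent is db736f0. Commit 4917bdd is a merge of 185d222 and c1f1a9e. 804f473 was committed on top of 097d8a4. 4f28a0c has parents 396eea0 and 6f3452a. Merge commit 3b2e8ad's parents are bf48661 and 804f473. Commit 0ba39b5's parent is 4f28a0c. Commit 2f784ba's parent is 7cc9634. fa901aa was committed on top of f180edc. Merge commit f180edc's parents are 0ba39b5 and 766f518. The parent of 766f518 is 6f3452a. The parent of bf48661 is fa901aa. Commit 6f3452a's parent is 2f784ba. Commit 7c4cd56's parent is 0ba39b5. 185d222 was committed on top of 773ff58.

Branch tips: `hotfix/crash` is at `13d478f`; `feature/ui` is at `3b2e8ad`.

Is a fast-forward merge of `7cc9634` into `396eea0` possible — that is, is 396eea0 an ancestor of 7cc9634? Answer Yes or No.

A fast-forward from 396eea0 to 7cc9634 is possible iff 396eea0 is an ancestor of 7cc9634.
Ancestors of 7cc9634: {4d662df, 7cc9634}.
396eea0 is not among them, so fast-forward is not possible.

No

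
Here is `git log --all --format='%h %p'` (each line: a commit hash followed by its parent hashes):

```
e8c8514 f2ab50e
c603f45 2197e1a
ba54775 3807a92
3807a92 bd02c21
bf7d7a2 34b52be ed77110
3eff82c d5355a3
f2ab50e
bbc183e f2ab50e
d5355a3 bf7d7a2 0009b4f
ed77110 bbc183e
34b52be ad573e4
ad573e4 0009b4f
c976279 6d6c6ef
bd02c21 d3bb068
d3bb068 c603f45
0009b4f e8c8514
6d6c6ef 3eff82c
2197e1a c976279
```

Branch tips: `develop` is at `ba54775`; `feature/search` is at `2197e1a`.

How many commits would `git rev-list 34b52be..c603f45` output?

Reachable from c603f45: {0009b4f, 2197e1a, 34b52be, 3eff82c, 6d6c6ef, ad573e4, bbc183e, bf7d7a2, c603f45, c976279, d5355a3, e8c8514, ed77110, f2ab50e}.
Reachable from 34b52be: {0009b4f, 34b52be, ad573e4, e8c8514, f2ab50e}.
In c603f45's history but not 34b52be's: {2197e1a, 3eff82c, 6d6c6ef, bbc183e, bf7d7a2, c603f45, c976279, d5355a3, ed77110} — 9 commits.

9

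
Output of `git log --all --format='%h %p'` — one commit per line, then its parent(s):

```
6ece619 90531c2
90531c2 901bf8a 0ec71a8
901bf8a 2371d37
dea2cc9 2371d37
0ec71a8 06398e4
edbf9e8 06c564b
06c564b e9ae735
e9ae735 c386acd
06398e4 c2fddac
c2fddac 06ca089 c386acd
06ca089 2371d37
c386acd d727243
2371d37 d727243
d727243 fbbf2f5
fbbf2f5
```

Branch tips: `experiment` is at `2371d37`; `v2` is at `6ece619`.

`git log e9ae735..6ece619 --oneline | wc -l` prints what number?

Reachable from 6ece619: {06398e4, 06ca089, 0ec71a8, 2371d37, 6ece619, 901bf8a, 90531c2, c2fddac, c386acd, d727243, fbbf2f5}.
Reachable from e9ae735: {c386acd, d727243, e9ae735, fbbf2f5}.
In 6ece619's history but not e9ae735's: {06398e4, 06ca089, 0ec71a8, 2371d37, 6ece619, 901bf8a, 90531c2, c2fddac} — 8 commits.

8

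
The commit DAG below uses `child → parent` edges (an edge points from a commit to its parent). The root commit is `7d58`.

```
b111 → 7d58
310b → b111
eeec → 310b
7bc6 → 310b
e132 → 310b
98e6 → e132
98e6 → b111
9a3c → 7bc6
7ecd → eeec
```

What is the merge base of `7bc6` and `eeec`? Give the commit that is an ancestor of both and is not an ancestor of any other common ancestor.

Ancestors of 7bc6: {310b, 7bc6, 7d58, b111}.
Ancestors of eeec: {310b, 7d58, b111, eeec}.
Common ancestors: {310b, 7d58, b111}.
Among these, 310b is not an ancestor of any other common ancestor — it is the merge base.

310b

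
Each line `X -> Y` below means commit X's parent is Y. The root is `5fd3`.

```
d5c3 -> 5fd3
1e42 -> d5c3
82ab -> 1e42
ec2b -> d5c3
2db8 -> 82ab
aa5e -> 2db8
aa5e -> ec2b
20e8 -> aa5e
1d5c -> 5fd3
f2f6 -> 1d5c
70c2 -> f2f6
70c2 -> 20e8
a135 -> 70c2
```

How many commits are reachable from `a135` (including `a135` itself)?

12

Walking parent pointers from a135: reachable set = {1d5c, 1e42, 20e8, 2db8, 5fd3, 70c2, 82ab, a135, aa5e, d5c3, ec2b, f2f6}.
That is 12 commits.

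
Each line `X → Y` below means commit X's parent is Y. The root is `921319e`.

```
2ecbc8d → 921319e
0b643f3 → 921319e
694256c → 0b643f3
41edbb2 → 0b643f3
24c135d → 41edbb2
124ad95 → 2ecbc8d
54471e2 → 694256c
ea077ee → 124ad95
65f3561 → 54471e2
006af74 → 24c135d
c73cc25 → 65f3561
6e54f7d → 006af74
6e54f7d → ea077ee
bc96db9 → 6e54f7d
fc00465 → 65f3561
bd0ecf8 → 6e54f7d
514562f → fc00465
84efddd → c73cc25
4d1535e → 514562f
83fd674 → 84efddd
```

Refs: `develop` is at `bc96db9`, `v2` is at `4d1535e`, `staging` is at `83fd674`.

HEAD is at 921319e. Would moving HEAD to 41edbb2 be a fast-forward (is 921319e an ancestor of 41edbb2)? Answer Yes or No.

A fast-forward from 921319e to 41edbb2 is possible iff 921319e is an ancestor of 41edbb2.
Ancestors of 41edbb2: {0b643f3, 41edbb2, 921319e}.
921319e is among them, so fast-forward is possible.

Yes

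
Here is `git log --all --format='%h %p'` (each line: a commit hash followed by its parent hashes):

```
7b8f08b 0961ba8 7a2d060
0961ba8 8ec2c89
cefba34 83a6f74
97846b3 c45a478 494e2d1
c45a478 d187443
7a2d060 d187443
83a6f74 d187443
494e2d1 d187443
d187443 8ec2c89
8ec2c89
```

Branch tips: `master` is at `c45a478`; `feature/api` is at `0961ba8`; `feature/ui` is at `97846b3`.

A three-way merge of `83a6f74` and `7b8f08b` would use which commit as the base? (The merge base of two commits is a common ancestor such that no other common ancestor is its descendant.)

d187443

Ancestors of 83a6f74: {83a6f74, 8ec2c89, d187443}.
Ancestors of 7b8f08b: {0961ba8, 7a2d060, 7b8f08b, 8ec2c89, d187443}.
Common ancestors: {8ec2c89, d187443}.
Among these, d187443 is not an ancestor of any other common ancestor — it is the merge base.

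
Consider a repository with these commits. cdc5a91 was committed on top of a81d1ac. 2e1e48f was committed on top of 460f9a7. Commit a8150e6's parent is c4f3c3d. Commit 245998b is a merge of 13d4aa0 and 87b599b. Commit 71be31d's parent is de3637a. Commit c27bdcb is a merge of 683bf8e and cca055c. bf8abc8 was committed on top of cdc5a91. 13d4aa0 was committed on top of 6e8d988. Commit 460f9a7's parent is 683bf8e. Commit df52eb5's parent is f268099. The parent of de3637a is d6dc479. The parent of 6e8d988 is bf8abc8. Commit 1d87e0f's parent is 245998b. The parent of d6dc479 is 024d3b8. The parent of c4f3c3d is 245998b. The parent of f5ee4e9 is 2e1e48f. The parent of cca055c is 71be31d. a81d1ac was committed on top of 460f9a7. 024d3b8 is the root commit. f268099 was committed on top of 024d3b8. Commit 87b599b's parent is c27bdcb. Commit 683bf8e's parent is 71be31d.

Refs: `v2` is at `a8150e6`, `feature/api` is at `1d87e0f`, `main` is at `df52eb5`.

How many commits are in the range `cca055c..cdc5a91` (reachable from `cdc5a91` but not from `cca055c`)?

4

Reachable from cdc5a91: {024d3b8, 460f9a7, 683bf8e, 71be31d, a81d1ac, cdc5a91, d6dc479, de3637a}.
Reachable from cca055c: {024d3b8, 71be31d, cca055c, d6dc479, de3637a}.
In cdc5a91's history but not cca055c's: {460f9a7, 683bf8e, a81d1ac, cdc5a91} — 4 commits.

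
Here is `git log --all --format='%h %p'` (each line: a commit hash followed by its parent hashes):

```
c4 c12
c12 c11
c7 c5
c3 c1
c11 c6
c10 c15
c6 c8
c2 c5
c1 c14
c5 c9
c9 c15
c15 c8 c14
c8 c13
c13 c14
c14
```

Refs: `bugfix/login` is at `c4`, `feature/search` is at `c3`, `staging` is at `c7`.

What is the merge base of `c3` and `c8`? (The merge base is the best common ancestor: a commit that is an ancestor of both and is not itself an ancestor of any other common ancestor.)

c14

Ancestors of c3: {c1, c14, c3}.
Ancestors of c8: {c13, c14, c8}.
Common ancestors: {c14}.
The only common ancestor is c14, so it is the merge base.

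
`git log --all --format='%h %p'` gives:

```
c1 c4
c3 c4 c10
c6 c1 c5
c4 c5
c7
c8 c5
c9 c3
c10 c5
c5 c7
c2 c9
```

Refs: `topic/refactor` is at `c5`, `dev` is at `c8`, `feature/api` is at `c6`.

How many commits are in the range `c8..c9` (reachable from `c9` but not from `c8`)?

Reachable from c9: {c10, c3, c4, c5, c7, c9}.
Reachable from c8: {c5, c7, c8}.
In c9's history but not c8's: {c10, c3, c4, c9} — 4 commits.

4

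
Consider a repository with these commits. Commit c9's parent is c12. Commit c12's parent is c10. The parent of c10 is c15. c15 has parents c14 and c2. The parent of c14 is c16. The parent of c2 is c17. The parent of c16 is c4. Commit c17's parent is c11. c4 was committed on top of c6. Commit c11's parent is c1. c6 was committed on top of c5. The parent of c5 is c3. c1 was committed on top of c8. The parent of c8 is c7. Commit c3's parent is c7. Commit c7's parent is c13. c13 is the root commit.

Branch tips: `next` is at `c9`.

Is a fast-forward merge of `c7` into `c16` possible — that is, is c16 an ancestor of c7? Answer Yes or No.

A fast-forward from c16 to c7 is possible iff c16 is an ancestor of c7.
Ancestors of c7: {c13, c7}.
c16 is not among them, so fast-forward is not possible.

No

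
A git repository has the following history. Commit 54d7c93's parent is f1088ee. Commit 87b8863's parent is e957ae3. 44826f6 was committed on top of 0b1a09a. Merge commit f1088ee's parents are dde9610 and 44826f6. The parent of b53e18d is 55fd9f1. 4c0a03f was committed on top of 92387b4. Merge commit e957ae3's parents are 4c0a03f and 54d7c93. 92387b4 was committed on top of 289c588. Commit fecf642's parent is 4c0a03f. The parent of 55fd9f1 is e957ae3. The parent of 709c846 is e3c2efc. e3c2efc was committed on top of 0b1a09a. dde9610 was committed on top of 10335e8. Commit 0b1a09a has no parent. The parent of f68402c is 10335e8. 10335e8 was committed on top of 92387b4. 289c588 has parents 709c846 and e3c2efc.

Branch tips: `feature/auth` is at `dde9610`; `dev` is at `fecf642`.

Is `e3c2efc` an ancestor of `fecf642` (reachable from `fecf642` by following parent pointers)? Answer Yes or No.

Yes

Ancestors of fecf642 (commits reachable by following parents): {0b1a09a, 289c588, 4c0a03f, 709c846, 92387b4, e3c2efc, fecf642}.
e3c2efc is in that set, so it is an ancestor of fecf642.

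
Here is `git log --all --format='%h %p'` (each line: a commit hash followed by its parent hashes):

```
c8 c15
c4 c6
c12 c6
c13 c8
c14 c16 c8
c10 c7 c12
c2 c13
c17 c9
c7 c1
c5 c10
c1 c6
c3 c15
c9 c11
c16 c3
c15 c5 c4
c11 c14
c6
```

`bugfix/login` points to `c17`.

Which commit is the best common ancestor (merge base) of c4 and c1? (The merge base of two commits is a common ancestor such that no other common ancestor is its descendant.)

c6

Ancestors of c4: {c4, c6}.
Ancestors of c1: {c1, c6}.
Common ancestors: {c6}.
The only common ancestor is c6, so it is the merge base.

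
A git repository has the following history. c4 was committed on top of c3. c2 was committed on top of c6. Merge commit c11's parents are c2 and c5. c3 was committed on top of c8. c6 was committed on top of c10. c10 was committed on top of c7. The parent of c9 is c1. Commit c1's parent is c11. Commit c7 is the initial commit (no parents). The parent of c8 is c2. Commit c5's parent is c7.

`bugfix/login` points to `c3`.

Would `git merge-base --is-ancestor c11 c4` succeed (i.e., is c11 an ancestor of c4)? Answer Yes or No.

No

Ancestors of c4: {c10, c2, c3, c4, c6, c7, c8}.
c11 is not in that set, so it is not an ancestor of c4.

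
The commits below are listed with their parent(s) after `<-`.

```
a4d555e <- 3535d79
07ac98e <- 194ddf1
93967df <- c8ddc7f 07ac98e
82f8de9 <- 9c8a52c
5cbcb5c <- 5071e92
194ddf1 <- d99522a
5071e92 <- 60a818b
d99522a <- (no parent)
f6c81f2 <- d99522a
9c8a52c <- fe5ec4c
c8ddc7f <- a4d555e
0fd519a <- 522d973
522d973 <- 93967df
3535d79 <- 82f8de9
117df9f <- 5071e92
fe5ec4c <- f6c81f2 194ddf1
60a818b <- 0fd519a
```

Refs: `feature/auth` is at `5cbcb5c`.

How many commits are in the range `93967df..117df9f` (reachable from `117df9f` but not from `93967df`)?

Reachable from 117df9f: {07ac98e, 0fd519a, 117df9f, 194ddf1, 3535d79, 5071e92, 522d973, 60a818b, 82f8de9, 93967df, 9c8a52c, a4d555e, c8ddc7f, d99522a, f6c81f2, fe5ec4c}.
Reachable from 93967df: {07ac98e, 194ddf1, 3535d79, 82f8de9, 93967df, 9c8a52c, a4d555e, c8ddc7f, d99522a, f6c81f2, fe5ec4c}.
In 117df9f's history but not 93967df's: {0fd519a, 117df9f, 5071e92, 522d973, 60a818b} — 5 commits.

5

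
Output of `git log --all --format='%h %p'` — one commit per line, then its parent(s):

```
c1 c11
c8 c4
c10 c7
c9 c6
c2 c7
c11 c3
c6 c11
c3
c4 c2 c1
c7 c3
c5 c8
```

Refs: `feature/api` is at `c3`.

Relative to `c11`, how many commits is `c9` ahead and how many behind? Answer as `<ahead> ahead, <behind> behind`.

Reachable from c9: {c11, c3, c6, c9}.
Reachable from c11: {c11, c3}.
Only in c9's history (ahead): {c6, c9} — 2.
Only in c11's history (behind): {} — 0.

2 ahead, 0 behind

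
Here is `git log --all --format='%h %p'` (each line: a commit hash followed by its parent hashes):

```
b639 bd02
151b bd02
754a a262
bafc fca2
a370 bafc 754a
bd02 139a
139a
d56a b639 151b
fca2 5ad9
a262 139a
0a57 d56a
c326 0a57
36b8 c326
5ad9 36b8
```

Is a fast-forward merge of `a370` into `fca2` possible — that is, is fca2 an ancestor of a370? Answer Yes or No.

A fast-forward from fca2 to a370 is possible iff fca2 is an ancestor of a370.
Ancestors of a370: {0a57, 139a, 151b, 36b8, 5ad9, 754a, a262, a370, b639, bafc, bd02, c326, d56a, fca2}.
fca2 is among them, so fast-forward is possible.

Yes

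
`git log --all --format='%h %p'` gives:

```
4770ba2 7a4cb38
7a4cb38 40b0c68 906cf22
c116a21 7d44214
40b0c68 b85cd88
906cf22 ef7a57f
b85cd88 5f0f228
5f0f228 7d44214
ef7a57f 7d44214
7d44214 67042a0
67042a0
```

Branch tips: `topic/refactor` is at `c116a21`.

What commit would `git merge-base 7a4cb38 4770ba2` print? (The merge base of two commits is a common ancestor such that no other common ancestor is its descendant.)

7a4cb38

Ancestors of 7a4cb38: {40b0c68, 5f0f228, 67042a0, 7a4cb38, 7d44214, 906cf22, b85cd88, ef7a57f}.
Ancestors of 4770ba2: {40b0c68, 4770ba2, 5f0f228, 67042a0, 7a4cb38, 7d44214, 906cf22, b85cd88, ef7a57f}.
Common ancestors: {40b0c68, 5f0f228, 67042a0, 7a4cb38, 7d44214, 906cf22, b85cd88, ef7a57f}.
Among these, 7a4cb38 is not an ancestor of any other common ancestor — it is the merge base.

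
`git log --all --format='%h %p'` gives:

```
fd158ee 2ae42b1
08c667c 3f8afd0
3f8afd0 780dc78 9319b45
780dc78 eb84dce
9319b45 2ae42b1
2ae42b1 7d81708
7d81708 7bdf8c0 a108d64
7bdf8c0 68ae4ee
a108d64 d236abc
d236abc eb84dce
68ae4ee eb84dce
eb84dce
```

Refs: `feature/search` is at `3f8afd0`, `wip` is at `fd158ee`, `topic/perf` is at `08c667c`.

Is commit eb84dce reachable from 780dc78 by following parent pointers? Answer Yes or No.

Yes

Ancestors of 780dc78 (commits reachable by following parents): {780dc78, eb84dce}.
eb84dce is in that set, so it is an ancestor of 780dc78.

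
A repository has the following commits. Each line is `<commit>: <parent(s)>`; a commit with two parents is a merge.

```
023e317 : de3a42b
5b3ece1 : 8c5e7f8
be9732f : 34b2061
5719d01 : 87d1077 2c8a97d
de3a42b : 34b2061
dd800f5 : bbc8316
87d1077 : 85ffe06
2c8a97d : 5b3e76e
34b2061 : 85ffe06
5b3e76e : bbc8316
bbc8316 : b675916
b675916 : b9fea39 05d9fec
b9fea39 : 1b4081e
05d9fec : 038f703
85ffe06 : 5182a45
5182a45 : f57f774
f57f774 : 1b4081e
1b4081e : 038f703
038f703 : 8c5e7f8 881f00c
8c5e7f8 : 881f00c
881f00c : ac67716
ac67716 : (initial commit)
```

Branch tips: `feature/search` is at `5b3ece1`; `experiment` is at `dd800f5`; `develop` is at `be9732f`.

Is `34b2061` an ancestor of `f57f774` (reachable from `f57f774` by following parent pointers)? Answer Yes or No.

No

Ancestors of f57f774: {038f703, 1b4081e, 881f00c, 8c5e7f8, ac67716, f57f774}.
34b2061 is not in that set, so it is not an ancestor of f57f774.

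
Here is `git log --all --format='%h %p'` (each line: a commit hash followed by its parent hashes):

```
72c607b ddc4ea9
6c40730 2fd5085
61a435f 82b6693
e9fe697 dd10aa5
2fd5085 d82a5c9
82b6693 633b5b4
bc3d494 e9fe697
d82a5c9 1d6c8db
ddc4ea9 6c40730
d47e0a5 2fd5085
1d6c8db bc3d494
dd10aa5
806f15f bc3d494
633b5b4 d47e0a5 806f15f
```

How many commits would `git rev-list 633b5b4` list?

Walking parent pointers from 633b5b4: reachable set = {1d6c8db, 2fd5085, 633b5b4, 806f15f, bc3d494, d47e0a5, d82a5c9, dd10aa5, e9fe697}.
That is 9 commits.

9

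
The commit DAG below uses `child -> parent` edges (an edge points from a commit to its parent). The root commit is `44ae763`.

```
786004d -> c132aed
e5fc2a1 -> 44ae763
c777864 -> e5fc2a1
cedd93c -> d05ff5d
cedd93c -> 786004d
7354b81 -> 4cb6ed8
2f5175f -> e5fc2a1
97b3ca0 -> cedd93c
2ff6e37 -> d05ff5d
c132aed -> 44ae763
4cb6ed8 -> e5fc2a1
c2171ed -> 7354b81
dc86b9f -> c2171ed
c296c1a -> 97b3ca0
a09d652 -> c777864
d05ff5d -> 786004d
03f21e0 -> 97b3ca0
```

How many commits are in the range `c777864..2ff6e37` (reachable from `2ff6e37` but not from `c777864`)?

Reachable from 2ff6e37: {2ff6e37, 44ae763, 786004d, c132aed, d05ff5d}.
Reachable from c777864: {44ae763, c777864, e5fc2a1}.
In 2ff6e37's history but not c777864's: {2ff6e37, 786004d, c132aed, d05ff5d} — 4 commits.

4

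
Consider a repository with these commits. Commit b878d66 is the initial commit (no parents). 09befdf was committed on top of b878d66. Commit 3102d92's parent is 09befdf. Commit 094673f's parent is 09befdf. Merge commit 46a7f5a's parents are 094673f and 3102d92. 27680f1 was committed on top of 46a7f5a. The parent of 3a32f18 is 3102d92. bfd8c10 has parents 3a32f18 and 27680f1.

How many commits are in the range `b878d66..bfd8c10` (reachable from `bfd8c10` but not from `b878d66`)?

Reachable from bfd8c10: {094673f, 09befdf, 27680f1, 3102d92, 3a32f18, 46a7f5a, b878d66, bfd8c10}.
Reachable from b878d66: {b878d66}.
In bfd8c10's history but not b878d66's: {094673f, 09befdf, 27680f1, 3102d92, 3a32f18, 46a7f5a, bfd8c10} — 7 commits.

7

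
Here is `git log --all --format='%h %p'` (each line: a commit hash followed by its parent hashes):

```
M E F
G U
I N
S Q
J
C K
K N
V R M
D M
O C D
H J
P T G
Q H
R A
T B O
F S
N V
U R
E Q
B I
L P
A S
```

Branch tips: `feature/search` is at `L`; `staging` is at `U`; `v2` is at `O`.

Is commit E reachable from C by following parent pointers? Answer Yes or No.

Yes

Ancestors of C (commits reachable by following parents): {A, C, E, F, H, J, K, M, N, Q, R, S, V}.
E is in that set, so it is an ancestor of C.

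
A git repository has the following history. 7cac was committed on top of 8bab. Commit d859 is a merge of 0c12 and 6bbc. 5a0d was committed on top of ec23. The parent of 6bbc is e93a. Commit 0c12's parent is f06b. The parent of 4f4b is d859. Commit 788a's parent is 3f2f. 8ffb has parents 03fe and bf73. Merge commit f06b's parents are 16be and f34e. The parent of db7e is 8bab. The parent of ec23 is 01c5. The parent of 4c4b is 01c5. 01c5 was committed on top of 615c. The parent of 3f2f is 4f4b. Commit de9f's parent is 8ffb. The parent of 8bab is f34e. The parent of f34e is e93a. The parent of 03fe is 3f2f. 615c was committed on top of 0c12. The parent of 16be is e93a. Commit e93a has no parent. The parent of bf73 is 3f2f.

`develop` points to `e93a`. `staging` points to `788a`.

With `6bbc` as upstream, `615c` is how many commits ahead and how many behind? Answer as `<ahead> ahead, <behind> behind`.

Reachable from 615c: {0c12, 16be, 615c, e93a, f06b, f34e}.
Reachable from 6bbc: {6bbc, e93a}.
Only in 615c's history (ahead): {0c12, 16be, 615c, f06b, f34e} — 5.
Only in 6bbc's history (behind): {6bbc} — 1.

5 ahead, 1 behind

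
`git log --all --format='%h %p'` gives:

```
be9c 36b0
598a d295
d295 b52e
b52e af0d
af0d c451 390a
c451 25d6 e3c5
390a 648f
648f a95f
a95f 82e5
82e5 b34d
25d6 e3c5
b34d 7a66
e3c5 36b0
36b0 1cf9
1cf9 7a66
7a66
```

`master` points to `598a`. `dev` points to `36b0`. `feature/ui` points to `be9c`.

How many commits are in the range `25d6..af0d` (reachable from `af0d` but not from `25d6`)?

Reachable from af0d: {1cf9, 25d6, 36b0, 390a, 648f, 7a66, 82e5, a95f, af0d, b34d, c451, e3c5}.
Reachable from 25d6: {1cf9, 25d6, 36b0, 7a66, e3c5}.
In af0d's history but not 25d6's: {390a, 648f, 82e5, a95f, af0d, b34d, c451} — 7 commits.

7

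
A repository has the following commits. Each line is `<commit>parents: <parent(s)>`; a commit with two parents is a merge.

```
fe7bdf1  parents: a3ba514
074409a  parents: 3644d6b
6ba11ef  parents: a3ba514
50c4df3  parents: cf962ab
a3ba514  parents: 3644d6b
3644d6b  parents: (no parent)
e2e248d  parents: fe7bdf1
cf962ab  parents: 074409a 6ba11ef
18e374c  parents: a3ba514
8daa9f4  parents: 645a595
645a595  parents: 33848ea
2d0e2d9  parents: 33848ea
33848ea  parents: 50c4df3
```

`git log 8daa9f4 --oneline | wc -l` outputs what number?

9

Walking parent pointers from 8daa9f4: reachable set = {074409a, 33848ea, 3644d6b, 50c4df3, 645a595, 6ba11ef, 8daa9f4, a3ba514, cf962ab}.
That is 9 commits.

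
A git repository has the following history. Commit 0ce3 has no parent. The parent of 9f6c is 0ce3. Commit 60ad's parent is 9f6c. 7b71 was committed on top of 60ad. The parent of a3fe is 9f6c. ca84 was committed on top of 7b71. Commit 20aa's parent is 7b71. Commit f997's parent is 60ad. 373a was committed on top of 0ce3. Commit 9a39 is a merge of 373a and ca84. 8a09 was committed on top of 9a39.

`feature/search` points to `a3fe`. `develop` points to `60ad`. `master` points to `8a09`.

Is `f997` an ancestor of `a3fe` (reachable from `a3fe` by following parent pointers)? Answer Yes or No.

No

Ancestors of a3fe: {0ce3, 9f6c, a3fe}.
f997 is not in that set, so it is not an ancestor of a3fe.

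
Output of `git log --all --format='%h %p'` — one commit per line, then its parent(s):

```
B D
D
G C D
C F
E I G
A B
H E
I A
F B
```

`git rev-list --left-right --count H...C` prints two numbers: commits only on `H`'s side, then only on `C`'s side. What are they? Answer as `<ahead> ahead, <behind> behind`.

5 ahead, 0 behind

Reachable from H: {A, B, C, D, E, F, G, H, I}.
Reachable from C: {B, C, D, F}.
Only in H's history (ahead): {A, E, G, H, I} — 5.
Only in C's history (behind): {} — 0.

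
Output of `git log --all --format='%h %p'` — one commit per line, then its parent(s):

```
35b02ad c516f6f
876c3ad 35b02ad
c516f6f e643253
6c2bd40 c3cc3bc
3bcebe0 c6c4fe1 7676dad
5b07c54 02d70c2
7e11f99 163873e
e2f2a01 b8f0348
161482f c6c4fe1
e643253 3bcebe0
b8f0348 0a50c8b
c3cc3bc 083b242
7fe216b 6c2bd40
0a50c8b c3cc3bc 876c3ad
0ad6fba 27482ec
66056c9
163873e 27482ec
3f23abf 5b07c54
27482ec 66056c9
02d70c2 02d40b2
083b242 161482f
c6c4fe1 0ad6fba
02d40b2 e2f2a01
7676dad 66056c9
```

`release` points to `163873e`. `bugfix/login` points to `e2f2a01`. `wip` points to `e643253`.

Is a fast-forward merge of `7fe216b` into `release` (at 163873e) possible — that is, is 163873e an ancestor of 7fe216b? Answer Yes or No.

No

A fast-forward from 163873e to 7fe216b is possible iff 163873e is an ancestor of 7fe216b.
Ancestors of 7fe216b: {083b242, 0ad6fba, 161482f, 27482ec, 66056c9, 6c2bd40, 7fe216b, c3cc3bc, c6c4fe1}.
163873e is not among them, so fast-forward is not possible.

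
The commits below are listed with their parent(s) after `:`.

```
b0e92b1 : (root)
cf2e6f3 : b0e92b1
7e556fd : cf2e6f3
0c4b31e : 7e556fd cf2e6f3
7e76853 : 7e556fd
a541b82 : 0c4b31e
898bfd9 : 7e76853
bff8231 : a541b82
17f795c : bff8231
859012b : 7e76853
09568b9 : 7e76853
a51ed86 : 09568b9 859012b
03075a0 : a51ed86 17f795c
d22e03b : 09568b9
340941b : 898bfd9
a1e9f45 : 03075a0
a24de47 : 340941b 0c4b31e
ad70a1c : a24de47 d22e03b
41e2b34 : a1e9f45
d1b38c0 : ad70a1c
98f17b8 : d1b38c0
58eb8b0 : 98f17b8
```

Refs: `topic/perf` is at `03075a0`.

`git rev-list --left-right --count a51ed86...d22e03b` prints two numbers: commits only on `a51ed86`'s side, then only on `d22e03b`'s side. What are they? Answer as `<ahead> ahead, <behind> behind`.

2 ahead, 1 behind

Reachable from a51ed86: {09568b9, 7e556fd, 7e76853, 859012b, a51ed86, b0e92b1, cf2e6f3}.
Reachable from d22e03b: {09568b9, 7e556fd, 7e76853, b0e92b1, cf2e6f3, d22e03b}.
Only in a51ed86's history (ahead): {859012b, a51ed86} — 2.
Only in d22e03b's history (behind): {d22e03b} — 1.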